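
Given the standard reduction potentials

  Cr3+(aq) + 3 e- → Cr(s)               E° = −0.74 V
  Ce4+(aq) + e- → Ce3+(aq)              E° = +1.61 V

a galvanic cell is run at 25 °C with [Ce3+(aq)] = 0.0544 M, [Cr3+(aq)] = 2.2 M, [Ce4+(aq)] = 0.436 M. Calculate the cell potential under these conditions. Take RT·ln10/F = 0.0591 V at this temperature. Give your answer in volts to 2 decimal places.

+2.40 V

The Ce⁴⁺/Ce³⁺ couple has the more positive E°, so it is the cathode; Cr³⁺/Cr is the anode.
The standard potential is +1.61 − (−0.74) = +2.35 V and the balanced reaction transfers n = 3 electrons.
The balanced reaction is 3 Ce4+(aq) + Cr(s) → 3 Ce3+(aq) + Cr3+(aq), so Q = ([Ce3+(aq)]^3·[Cr3+(aq)]) / [Ce4+(aq)]^3 = 0.00427 and log Q = −2.369.
E = E° − (0.0591/n)·log Q = +2.35 − (0.0591/3)(−2.369) = +2.40 V.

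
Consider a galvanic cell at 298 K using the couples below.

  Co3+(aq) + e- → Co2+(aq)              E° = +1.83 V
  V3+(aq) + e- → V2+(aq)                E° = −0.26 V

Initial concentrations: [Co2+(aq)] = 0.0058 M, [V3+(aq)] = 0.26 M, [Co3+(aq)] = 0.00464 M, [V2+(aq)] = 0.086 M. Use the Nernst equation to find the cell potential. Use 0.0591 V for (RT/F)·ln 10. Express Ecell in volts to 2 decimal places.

+2.06 V

The Co³⁺/Co²⁺ couple has the more positive E°, so it is the cathode; V³⁺/V²⁺ is the anode.
E°cell = +1.83 − (−0.26) = +2.09 V, with n = 1 electron transferred.
Balancing gives Co3+(aq) + V2+(aq) → Co2+(aq) + V3+(aq); hence Q = ([Co2+(aq)]·[V3+(aq)]) / ([Co3+(aq)]·[V2+(aq)]) = 3.78 (log Q = 0.577).
By the Nernst equation, E = +2.09 − (0.0591/1)·(0.577) = +2.06 V.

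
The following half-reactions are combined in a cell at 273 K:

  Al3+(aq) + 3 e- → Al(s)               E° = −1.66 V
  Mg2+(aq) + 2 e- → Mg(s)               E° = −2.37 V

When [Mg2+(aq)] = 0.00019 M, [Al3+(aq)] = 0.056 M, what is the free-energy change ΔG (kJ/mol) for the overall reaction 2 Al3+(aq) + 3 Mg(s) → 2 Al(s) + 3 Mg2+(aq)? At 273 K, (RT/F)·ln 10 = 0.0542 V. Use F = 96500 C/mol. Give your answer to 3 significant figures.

E°cell = −1.66 − (−2.37) = +0.71 V; the balanced reaction transfers n = 6 electrons.
Q = [Mg2+(aq)]^3 / [Al3+(aq)]^2 = 2.19×10^−9, so log Q = −8.660 and E = +0.71 − (0.0542/6)(−8.660) = +0.7882 V.
ΔG = −nFE = −(6)(96500)(+0.7882) J/mol = −456 kJ/mol.

−456 kJ/mol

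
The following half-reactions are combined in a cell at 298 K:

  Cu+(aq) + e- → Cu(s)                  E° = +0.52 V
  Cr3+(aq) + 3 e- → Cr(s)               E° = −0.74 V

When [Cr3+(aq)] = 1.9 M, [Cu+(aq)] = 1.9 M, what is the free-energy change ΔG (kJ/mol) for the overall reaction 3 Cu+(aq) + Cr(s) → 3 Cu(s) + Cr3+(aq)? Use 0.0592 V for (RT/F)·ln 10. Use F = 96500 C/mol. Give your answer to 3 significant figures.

−368 kJ/mol

E°cell = +0.52 − (−0.74) = +1.26 V; the balanced reaction transfers n = 3 electrons.
Here Q = [Cr3+(aq)] / [Cu+(aq)]^3 = 0.277 (log Q = −0.558), giving E = +1.26 − (0.0592/3)·(−0.558) = +1.2710 V.
Finally ΔG = −nFE = −(3)(96500 C/mol)(+1.2710 V) = −368 kJ/mol.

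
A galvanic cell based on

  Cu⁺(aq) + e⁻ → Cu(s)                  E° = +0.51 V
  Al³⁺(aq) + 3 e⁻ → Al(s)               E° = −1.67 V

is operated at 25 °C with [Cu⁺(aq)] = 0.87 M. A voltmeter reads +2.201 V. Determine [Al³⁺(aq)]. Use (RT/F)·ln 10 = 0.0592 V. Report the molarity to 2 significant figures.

0.057 M

Cu⁺/Cu is the cathode (higher E°); E°cell = +0.51 − (−1.67) = +2.18 V with n = 3.
Since E = E° − (0.0592/n)·log Q, log Q = n(E° − E)/0.0592 = −1.064.
Balancing electrons gives 3 Cu⁺(aq) + Al(s) → 3 Cu(s) + Al³⁺(aq); thus Q = [Al³⁺(aq)] / [Cu⁺(aq)]^3.
Solving for the unknown gives log [Al³⁺(aq)] = −1.245, so [Al³⁺(aq)] ≈ 0.057 M.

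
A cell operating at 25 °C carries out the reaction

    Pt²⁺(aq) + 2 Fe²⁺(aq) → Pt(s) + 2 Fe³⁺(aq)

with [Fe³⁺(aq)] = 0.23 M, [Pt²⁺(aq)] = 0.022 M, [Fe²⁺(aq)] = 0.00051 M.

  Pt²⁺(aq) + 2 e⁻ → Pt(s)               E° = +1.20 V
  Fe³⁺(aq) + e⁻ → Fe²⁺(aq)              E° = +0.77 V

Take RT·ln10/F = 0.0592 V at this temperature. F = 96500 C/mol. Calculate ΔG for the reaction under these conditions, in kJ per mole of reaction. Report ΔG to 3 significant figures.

−43.2 kJ/mol

With Pt²⁺/Pt reduced at the cathode, E°cell = +1.20 − (+0.77) = +0.43 V and n = 2.
Q = [Fe³⁺(aq)]^2 / ([Pt²⁺(aq)]·[Fe²⁺(aq)]^2) = 9.24×10^6, so log Q = 6.966 and E = +0.43 − (0.0592/2)(6.966) = +0.2238 V.
Then ΔG = −nFE = −2 × 96500 × +0.2238 J/mol = −43.2 kJ/mol.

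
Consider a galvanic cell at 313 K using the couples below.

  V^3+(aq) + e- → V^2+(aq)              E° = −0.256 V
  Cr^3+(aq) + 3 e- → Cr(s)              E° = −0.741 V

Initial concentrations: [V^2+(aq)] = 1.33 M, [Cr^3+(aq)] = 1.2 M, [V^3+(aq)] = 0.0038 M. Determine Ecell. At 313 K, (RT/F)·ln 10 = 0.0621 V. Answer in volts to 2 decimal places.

Since E°(V³⁺/V²⁺) > E°(Cr³⁺/Cr), V³⁺/V²⁺ serves as the cathode.
The standard potential is −0.256 − (−0.741) = +0.485 V and the balanced reaction transfers n = 3 electrons.
For the overall reaction 3 V^3+(aq) + Cr(s) → 3 V^2+(aq) + Cr^3+(aq), Q = ([V^2+(aq)]^3·[Cr^3+(aq)]) / [V^3+(aq)]^3 = 5.15×10^7, giving log Q = 7.711.
E = E° − (0.0621/n)·log Q = +0.485 − (0.0621/3)(7.711) = +0.33 V.

+0.33 V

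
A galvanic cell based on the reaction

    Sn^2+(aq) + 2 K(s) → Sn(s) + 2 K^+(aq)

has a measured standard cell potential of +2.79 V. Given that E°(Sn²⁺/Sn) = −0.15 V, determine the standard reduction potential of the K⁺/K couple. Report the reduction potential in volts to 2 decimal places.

In the reaction as written the Sn²⁺/Sn couple is reduced (cathode) and K⁺/K is oxidized (anode), so E°cell = E°(Sn²⁺/Sn) − E°(K⁺/K).
E°(K⁺/K) = E°(cathode) − E°cell = −0.15 − (+2.79) = −2.94 V.

−2.94 V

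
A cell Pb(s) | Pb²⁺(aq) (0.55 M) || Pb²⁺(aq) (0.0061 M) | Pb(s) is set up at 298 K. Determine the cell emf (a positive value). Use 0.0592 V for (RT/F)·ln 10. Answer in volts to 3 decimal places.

For a concentration cell E°cell = 0, since both electrodes use the same couple.
The compartment with the higher Pb²⁺(aq) concentration (0.55 M) acts as the cathode; ions are reduced there and produced at the dilute (0.0061 M) anode.
With n = 2, Ecell = −(0.0592/2)·log([dilute]/[conc]) = −(0.0592/2)·log(0.0061/0.55) = +0.058 V.

0.058 V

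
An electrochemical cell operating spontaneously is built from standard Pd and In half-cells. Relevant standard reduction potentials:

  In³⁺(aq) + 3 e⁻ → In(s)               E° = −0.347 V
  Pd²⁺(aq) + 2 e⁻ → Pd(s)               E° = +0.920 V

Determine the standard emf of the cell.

+1.267 V

The Pd²⁺/Pd couple has the higher E°, so Pd ion is reduced (cathode) and In is oxidized (anode).
E°cell = E°(cathode) − E°(anode) = +0.920 − (−0.347) = +1.267 V.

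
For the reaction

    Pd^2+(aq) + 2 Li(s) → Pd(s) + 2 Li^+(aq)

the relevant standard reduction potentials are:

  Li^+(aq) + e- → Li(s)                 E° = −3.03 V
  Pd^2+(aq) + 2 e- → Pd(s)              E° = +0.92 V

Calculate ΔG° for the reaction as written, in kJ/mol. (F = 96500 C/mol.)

In the reaction as written Pd^2+(aq) is reduced, so the Pd²⁺/Pd couple is the cathode and Li⁺/Li is the anode.
E°cell = +0.92 − (−3.03) = +3.95 V; balancing electrons gives n = 2.
ΔG° = −nFE°cell = −(2)(96500)(+3.95) J/mol = −762 kJ/mol.

−762 kJ/mol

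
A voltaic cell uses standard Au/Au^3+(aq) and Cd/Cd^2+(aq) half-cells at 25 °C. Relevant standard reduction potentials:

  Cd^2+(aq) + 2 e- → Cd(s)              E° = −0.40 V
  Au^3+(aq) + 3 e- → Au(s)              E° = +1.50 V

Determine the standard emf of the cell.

+1.90 V

Of the two couples in this cell, the one with the more positive reduction potential is reduced at the cathode: here that is Au³⁺/Au (+1.50 V); Cd²⁺/Cd (−0.40 V) is the anode.
E°cell = E°(cathode) − E°(anode) = +1.50 − (−0.40) = +1.90 V.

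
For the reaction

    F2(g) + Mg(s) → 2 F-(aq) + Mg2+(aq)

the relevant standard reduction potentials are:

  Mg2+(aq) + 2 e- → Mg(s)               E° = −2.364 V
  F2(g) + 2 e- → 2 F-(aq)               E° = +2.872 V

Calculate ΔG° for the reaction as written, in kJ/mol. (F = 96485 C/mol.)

−1010 kJ/mol

In the reaction as written F2(g) is reduced, so the F₂/F⁻ couple is the cathode and Mg²⁺/Mg is the anode.
E°cell = +2.872 − (−2.364) = +5.236 V; balancing electrons gives n = 2.
ΔG° = −nFE°cell = −(2)(96485)(+5.236) J/mol = −1010 kJ/mol.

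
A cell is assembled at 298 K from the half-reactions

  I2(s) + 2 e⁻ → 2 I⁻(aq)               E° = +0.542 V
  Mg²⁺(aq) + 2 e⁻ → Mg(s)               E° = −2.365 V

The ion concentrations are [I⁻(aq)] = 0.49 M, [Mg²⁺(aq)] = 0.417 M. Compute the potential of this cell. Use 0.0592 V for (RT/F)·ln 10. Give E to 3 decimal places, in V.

+2.937 V

I₂/I⁻ is reduced (cathode, E° = +0.542 V) and Mg²⁺/Mg is oxidized (anode).
E°cell = +0.542 − (−2.365) = +2.907 V, with n = 2 electrons transferred.
Balancing gives I2(s) + Mg(s) → 2 I⁻(aq) + Mg²⁺(aq); hence Q = [I⁻(aq)]^2·[Mg²⁺(aq)] = 0.1 (log Q = −0.999).
By the Nernst equation, E = +2.907 − (0.0592/2)·(−0.999) = +2.937 V.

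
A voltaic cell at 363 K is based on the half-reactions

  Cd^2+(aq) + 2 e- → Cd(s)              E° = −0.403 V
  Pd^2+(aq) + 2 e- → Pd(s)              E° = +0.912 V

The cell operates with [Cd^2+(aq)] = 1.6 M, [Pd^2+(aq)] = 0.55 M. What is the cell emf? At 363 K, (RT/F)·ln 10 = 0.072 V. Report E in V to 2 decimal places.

Since E°(Pd²⁺/Pd) > E°(Cd²⁺/Cd), Pd²⁺/Pd serves as the cathode.
E°cell = E°cat − E°an = +0.912 − (−0.403) = +1.315 V; n = 2.
The balanced reaction is Pd^2+(aq) + Cd(s) → Pd(s) + Cd^2+(aq), so Q = [Cd^2+(aq)] / [Pd^2+(aq)] = 2.91 and log Q = 0.464.
By the Nernst equation, E = +1.315 − (0.072/2)·(0.464) = +1.30 V.

+1.30 V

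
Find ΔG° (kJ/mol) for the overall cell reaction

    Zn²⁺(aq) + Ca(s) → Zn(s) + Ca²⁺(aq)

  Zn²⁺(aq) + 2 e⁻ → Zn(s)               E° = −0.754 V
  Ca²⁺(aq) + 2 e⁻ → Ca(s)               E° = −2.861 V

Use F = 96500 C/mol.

−407 kJ/mol

In the reaction as written Zn²⁺(aq) is reduced, so the Zn²⁺/Zn couple is the cathode and Ca²⁺/Ca is the anode.
E°cell = −0.754 − (−2.861) = +2.107 V; balancing electrons gives n = 2.
ΔG° = −nFE°cell = −(2)(96500)(+2.107) J/mol = −407 kJ/mol.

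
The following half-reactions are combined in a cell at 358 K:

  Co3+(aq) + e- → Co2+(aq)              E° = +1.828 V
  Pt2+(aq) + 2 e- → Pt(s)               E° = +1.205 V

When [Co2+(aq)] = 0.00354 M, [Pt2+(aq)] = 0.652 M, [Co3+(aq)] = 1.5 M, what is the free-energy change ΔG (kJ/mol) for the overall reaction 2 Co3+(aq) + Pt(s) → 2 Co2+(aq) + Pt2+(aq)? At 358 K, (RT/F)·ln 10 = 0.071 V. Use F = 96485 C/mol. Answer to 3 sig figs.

−157 kJ/mol

E°cell = +1.828 − (+1.205) = +0.623 V; the balanced reaction transfers n = 2 electrons.
Here Q = ([Co2+(aq)]^2·[Pt2+(aq)]) / [Co3+(aq)]^2 = 3.63×10^−6 (log Q = −5.440), giving E = +0.623 − (0.071/2)·(−5.440) = +0.8161 V.
ΔG = −nFE = −(2)(96485)(+0.8161) J/mol = −157 kJ/mol.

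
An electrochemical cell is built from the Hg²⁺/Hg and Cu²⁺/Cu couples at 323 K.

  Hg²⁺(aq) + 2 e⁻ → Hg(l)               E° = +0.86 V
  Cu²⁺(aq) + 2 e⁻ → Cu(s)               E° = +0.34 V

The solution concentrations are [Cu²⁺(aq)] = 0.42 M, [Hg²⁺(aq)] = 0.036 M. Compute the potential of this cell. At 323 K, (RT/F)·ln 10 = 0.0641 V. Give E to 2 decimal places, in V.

+0.49 V

The Hg²⁺/Hg couple has the more positive E°, so it is the cathode; Cu²⁺/Cu is the anode.
The standard potential is +0.86 − (+0.34) = +0.52 V and the balanced reaction transfers n = 2 electrons.
The balanced reaction is Hg²⁺(aq) + Cu(s) → Hg(l) + Cu²⁺(aq), so Q = [Cu²⁺(aq)] / [Hg²⁺(aq)] = 11.7 and log Q = 1.067.
Applying E = E° − (RT ln10/nF)·log Q gives +0.52 − (0.0641/2)(1.067) = +0.49 V.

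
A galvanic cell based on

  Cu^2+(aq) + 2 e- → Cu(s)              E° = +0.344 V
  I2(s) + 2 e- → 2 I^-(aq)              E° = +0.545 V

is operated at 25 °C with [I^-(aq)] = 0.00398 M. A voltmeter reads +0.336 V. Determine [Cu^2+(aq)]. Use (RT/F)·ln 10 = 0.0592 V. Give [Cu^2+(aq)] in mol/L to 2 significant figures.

With I₂/I⁻ at the cathode and Cu²⁺/Cu at the anode, E°cell = +0.545 − (+0.344) = +0.201 V (n = 2).
Rearranging E = E° − (0.0592/n)·log Q gives log Q = 2(+0.201 − (+0.336))/0.0592 = −4.561.
For I2(s) + Cu(s) → 2 I^-(aq) + Cu^2+(aq), the reaction quotient is Q = [I^-(aq)]^2·[Cu^2+(aq)].
Isolating [Cu^2+(aq)] in Q = 10^{−4.561} yields log [Cu^2+(aq)] = 0.239, i.e. 1.7 M.

1.7 M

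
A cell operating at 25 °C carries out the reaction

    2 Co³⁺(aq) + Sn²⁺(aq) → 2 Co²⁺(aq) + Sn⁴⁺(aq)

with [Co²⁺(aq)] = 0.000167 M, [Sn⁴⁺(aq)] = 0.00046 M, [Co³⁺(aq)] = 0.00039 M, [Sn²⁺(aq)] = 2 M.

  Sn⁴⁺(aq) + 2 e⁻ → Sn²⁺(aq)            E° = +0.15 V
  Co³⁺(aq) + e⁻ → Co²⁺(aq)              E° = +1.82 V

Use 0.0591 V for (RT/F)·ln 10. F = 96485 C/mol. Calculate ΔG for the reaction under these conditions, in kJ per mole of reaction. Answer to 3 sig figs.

The standard cell potential is +1.82 − (+0.15) = +1.67 V, with n = 2 electrons in the balanced equation.
The reaction quotient is ([Co²⁺(aq)]^2·[Sn⁴⁺(aq)]) / ([Co³⁺(aq)]^2·[Sn²⁺(aq)]) = 4.22×10^−5; by Nernst, E = +1.67 − (0.0591/2)(−4.375) = +1.7993 V.
Finally ΔG = −nFE = −(2)(96485 C/mol)(+1.7993 V) = −347 kJ/mol.

−347 kJ/mol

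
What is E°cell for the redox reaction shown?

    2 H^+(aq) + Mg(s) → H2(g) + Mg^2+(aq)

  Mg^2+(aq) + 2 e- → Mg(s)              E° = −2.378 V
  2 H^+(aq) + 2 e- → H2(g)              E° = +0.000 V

H^+(aq) gains electrons, so the 2H⁺/H₂ couple is the cathode; the Mg²⁺/Mg couple is the anode.
E°cell = E°(cathode) − E°(anode) = +0.000 − (−2.378) = +2.378 V.
The positive value indicates the reaction is spontaneous as written.

+2.378 V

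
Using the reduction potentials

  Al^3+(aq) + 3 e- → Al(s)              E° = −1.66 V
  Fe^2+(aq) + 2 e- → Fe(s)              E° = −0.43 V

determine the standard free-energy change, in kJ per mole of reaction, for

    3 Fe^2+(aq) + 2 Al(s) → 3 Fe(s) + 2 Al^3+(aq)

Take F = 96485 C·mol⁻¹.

In the reaction as written Fe^2+(aq) is reduced, so the Fe²⁺/Fe couple is the cathode and Al³⁺/Al is the anode.
E°cell = −0.43 − (−1.66) = +1.23 V; balancing electrons gives n = 6.
ΔG° = −nFE°cell = −(6)(96485)(+1.23) J/mol = −712 kJ/mol.

−712 kJ/mol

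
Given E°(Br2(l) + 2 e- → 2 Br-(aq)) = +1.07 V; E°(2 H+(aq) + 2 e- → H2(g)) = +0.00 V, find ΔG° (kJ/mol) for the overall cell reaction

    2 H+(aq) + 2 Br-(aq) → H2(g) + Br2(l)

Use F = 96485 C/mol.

In the reaction as written H+(aq) is reduced, so the 2H⁺/H₂ couple is the cathode and Br₂/Br⁻ is the anode.
E°cell = +0.00 − (+1.07) = −1.07 V; balancing electrons gives n = 2.
ΔG° = −nFE°cell = −(2)(96485)(−1.07) J/mol = +206 kJ/mol.

+206 kJ/mol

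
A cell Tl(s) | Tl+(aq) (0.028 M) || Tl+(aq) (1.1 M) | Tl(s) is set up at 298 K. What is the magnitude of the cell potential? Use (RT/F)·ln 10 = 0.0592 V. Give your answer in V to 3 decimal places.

0.094 V

For a concentration cell E°cell = 0, since both electrodes use the same couple.
The compartment with the higher Tl+(aq) concentration (1.1 M) acts as the cathode; ions are reduced there and produced at the dilute (0.028 M) anode.
With n = 1, Ecell = −(0.0592/1)·log([dilute]/[conc]) = −(0.0592/1)·log(0.028/1.1) = +0.094 V.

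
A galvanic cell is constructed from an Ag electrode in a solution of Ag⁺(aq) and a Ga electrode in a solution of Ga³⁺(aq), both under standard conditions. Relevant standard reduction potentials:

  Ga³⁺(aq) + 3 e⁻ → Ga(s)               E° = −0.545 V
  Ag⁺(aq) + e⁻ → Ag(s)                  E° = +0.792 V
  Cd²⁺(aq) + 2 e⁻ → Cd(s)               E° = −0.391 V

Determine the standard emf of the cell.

+1.337 V

Of the two couples in this cell, the one with the more positive reduction potential is reduced at the cathode: here that is Ag⁺/Ag (+0.792 V); Ga³⁺/Ga (−0.545 V) is the anode.
E°cell = E°(cathode) − E°(anode) = +0.792 − (−0.545) = +1.337 V.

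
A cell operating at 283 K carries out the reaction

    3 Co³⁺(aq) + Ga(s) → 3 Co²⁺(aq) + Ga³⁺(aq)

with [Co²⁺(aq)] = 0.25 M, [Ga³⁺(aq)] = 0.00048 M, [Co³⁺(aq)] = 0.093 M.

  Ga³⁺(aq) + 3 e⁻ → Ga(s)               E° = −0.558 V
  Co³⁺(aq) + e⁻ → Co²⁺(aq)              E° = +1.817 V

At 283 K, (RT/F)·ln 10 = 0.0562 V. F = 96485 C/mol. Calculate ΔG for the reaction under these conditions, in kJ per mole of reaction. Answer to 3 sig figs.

The standard cell potential is +1.817 − (−0.558) = +2.375 V, with n = 3 electrons in the balanced equation.
Here Q = ([Co²⁺(aq)]^3·[Ga³⁺(aq)]) / [Co³⁺(aq)]^3 = 0.00932 (log Q = −2.030), giving E = +2.375 − (0.0562/3)·(−2.030) = +2.4130 V.
ΔG = −nFE = −(3)(96485)(+2.4130) J/mol = −698 kJ/mol.

−698 kJ/mol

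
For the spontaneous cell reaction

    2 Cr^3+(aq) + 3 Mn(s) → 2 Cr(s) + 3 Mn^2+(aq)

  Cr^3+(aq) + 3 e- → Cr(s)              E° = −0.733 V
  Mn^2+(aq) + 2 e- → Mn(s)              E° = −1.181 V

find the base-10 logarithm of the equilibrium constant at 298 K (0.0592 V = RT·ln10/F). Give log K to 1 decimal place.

The Cr³⁺/Cr couple is reduced (cathode); E°cell = −0.733 − (−1.181) = +0.448 V with n = 6.
At equilibrium E = 0, so log K = nE°cell / 0.0592 = (6)(+0.448) / 0.0592 = 45.4.

log K = 45.4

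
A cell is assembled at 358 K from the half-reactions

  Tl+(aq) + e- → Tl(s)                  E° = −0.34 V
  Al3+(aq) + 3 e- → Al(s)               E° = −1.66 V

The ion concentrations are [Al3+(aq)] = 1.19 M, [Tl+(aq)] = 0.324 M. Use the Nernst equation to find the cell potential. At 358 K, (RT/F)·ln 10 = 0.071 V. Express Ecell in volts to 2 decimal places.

Since E°(Tl⁺/Tl) > E°(Al³⁺/Al), Tl⁺/Tl serves as the cathode.
E°cell = E°cat − E°an = −0.34 − (−1.66) = +1.32 V; n = 3.
For the overall reaction 3 Tl+(aq) + Al(s) → 3 Tl(s) + Al3+(aq), Q = [Al3+(aq)] / [Tl+(aq)]^3 = 35, giving log Q = 1.544.
By the Nernst equation, E = +1.32 − (0.071/3)·(1.544) = +1.28 V.

+1.28 V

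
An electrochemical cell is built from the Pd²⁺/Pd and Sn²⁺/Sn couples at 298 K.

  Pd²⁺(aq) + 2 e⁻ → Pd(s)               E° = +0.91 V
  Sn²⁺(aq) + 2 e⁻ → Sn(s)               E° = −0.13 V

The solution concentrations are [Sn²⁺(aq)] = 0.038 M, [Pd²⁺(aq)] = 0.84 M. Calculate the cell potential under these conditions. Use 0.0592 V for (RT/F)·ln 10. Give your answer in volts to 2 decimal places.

+1.08 V

The Pd²⁺/Pd couple has the more positive E°, so it is the cathode; Sn²⁺/Sn is the anode.
The standard potential is +0.91 − (−0.13) = +1.04 V and the balanced reaction transfers n = 2 electrons.
Balancing gives Pd²⁺(aq) + Sn(s) → Pd(s) + Sn²⁺(aq); hence Q = [Sn²⁺(aq)] / [Pd²⁺(aq)] = 0.0452 (log Q = −1.344).
By the Nernst equation, E = +1.04 − (0.0592/2)·(−1.344) = +1.08 V.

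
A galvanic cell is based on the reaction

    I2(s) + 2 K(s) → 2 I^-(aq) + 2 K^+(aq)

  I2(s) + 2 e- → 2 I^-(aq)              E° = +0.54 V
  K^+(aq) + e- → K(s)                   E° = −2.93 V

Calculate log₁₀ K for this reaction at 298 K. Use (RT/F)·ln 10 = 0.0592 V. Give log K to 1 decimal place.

log K = 117.2

The I₂/I⁻ couple is reduced (cathode); E°cell = +0.54 − (−2.93) = +3.47 V with n = 2.
At equilibrium E = 0, so log K = nE°cell / 0.0592 = (2)(+3.47) / 0.0592 = 117.2.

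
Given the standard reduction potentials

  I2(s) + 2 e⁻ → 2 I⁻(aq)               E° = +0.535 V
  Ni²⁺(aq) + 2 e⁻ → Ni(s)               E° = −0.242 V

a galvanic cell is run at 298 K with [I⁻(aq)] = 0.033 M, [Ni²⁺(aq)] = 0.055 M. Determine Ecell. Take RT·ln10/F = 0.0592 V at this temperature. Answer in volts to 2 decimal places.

+0.90 V

The I₂/I⁻ couple has the more positive E°, so it is the cathode; Ni²⁺/Ni is the anode.
The standard potential is +0.535 − (−0.242) = +0.777 V and the balanced reaction transfers n = 2 electrons.
For the overall reaction I2(s) + Ni(s) → 2 I⁻(aq) + Ni²⁺(aq), Q = [I⁻(aq)]^2·[Ni²⁺(aq)] = 5.99×10^−5, giving log Q = −4.223.
E = E° − (0.0592/n)·log Q = +0.777 − (0.0592/2)(−4.223) = +0.90 V.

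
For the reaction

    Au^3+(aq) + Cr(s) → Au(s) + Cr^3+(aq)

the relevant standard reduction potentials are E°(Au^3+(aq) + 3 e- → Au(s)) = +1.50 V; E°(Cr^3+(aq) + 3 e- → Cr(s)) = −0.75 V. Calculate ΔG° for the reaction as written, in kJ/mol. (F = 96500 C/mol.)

In the reaction as written Au^3+(aq) is reduced, so the Au³⁺/Au couple is the cathode and Cr³⁺/Cr is the anode.
E°cell = +1.50 − (−0.75) = +2.25 V; balancing electrons gives n = 3.
ΔG° = −nFE°cell = −(3)(96500)(+2.25) J/mol = −651 kJ/mol.

−651 kJ/mol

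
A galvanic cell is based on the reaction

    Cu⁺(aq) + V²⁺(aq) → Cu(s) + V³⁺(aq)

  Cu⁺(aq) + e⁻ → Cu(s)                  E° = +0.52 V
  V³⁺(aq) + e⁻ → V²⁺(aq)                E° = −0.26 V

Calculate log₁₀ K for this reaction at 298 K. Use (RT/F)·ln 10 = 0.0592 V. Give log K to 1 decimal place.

log K = 13.2

The Cu⁺/Cu couple is reduced (cathode); E°cell = +0.52 − (−0.26) = +0.78 V with n = 1.
At equilibrium E = 0, so log K = nE°cell / 0.0592 = (1)(+0.78) / 0.0592 = 13.2.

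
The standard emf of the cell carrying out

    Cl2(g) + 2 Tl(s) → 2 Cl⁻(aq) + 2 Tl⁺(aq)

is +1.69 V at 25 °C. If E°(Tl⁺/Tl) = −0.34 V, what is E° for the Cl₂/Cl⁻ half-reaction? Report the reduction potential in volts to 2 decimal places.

+1.35 V

In the reaction as written the Cl₂/Cl⁻ couple is reduced (cathode) and Tl⁺/Tl is oxidized (anode), so E°cell = E°(Cl₂/Cl⁻) − E°(Tl⁺/Tl).
E°(Cl₂/Cl⁻) = E°cell + E°(anode) = +1.69 + (−0.34) = +1.35 V.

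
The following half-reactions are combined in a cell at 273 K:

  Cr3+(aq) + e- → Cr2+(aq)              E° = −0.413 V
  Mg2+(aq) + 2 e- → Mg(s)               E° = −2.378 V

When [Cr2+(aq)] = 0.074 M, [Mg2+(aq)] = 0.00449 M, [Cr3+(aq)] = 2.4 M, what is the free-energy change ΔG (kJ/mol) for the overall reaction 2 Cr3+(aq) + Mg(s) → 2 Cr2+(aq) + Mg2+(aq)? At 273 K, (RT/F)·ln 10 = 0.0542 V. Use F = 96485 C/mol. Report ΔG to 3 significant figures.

−407 kJ/mol

The standard cell potential is −0.413 − (−2.378) = +1.965 V, with n = 2 electrons in the balanced equation.
The reaction quotient is ([Cr2+(aq)]^2·[Mg2+(aq)]) / [Cr3+(aq)]^2 = 4.27×10^−6; by Nernst, E = +1.965 − (0.0542/2)(−5.370) = +2.1105 V.
ΔG = −nFE = −(2)(96485)(+2.1105) J/mol = −407 kJ/mol.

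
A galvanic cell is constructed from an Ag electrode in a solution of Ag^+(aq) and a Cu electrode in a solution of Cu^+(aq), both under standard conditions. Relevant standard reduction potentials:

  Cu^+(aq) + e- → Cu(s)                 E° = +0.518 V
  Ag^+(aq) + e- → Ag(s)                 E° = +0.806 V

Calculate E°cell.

Of the two couples in this cell, the one with the more positive reduction potential is reduced at the cathode: here that is Ag⁺/Ag (+0.806 V); Cu⁺/Cu (+0.518 V) is the anode.
E°cell = E°(cathode) − E°(anode) = +0.806 − (+0.518) = +0.288 V.

+0.288 V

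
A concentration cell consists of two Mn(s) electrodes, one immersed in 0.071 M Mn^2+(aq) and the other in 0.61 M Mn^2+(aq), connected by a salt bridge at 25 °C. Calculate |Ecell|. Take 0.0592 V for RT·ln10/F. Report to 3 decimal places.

0.028 V

For a concentration cell E°cell = 0, since both electrodes use the same couple.
The compartment with the higher Mn^2+(aq) concentration (0.61 M) acts as the cathode; ions are reduced there and produced at the dilute (0.071 M) anode.
With n = 2, Ecell = −(0.0592/2)·log([dilute]/[conc]) = −(0.0592/2)·log(0.071/0.61) = +0.028 V.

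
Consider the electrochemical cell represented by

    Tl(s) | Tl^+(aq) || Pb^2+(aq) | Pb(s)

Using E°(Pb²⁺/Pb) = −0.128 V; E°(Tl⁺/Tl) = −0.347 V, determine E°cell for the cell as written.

+0.219 V

By convention the left-hand electrode in cell notation is the anode (oxidation) and the right-hand electrode is the cathode (reduction).
E°cell = E°(right) − E°(left) = −0.128 − (−0.347) = +0.219 V.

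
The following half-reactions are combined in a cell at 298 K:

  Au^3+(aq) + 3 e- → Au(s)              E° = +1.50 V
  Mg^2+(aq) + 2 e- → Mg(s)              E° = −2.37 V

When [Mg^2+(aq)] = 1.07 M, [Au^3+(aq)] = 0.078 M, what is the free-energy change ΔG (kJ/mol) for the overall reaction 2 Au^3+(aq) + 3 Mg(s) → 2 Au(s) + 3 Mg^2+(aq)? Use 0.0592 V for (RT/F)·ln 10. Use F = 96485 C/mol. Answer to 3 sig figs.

E°cell = +1.50 − (−2.37) = +3.87 V; the balanced reaction transfers n = 6 electrons.
Q = [Mg^2+(aq)]^3 / [Au^3+(aq)]^2 = 201, so log Q = 2.304 and E = +3.87 − (0.0592/6)(2.304) = +3.8473 V.
Finally ΔG = −nFE = −(6)(96485 C/mol)(+3.8473 V) = −2230 kJ/mol.

−2230 kJ/mol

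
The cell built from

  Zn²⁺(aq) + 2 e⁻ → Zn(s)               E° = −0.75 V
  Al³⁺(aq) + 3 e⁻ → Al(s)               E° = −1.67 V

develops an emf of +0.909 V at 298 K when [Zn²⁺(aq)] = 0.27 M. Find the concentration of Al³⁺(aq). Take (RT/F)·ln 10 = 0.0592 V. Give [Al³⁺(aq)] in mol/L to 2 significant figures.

With Zn²⁺/Zn at the cathode and Al³⁺/Al at the anode, E°cell = −0.75 − (−1.67) = +0.92 V (n = 6).
Since E = E° − (0.0592/n)·log Q, log Q = n(E° − E)/0.0592 = 1.115.
Balancing electrons gives 3 Zn²⁺(aq) + 2 Al(s) → 3 Zn(s) + 2 Al³⁺(aq); thus Q = [Al³⁺(aq)]^2 / [Zn²⁺(aq)]^3.
Substituting the known concentrations and solving, log [Al³⁺(aq)] = −0.295 and [Al³⁺(aq)] = 0.51 M.

0.51 M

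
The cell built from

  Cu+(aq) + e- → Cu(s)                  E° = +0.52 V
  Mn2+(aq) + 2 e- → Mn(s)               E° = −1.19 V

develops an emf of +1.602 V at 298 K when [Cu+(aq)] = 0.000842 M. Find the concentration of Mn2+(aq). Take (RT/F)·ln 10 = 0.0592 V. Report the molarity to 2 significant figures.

0.0032 M

The Cu⁺/Cu couple has the larger reduction potential, so it is the cathode: E°cell = +0.52 − (−1.19) = +1.71 V and n = 2.
Rearranging E = E° − (0.0592/n)·log Q gives log Q = 2(+1.71 − (+1.602))/0.0592 = 3.649.
For 2 Cu+(aq) + Mn(s) → 2 Cu(s) + Mn2+(aq), the reaction quotient is Q = [Mn2+(aq)] / [Cu+(aq)]^2.
Substituting the known concentrations and solving, log [Mn2+(aq)] = −2.500 and [Mn2+(aq)] = 0.0032 M.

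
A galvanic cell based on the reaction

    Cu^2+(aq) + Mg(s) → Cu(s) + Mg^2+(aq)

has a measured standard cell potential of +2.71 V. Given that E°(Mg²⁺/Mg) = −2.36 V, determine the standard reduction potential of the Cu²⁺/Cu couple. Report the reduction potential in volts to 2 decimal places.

+0.35 V

In the reaction as written the Cu²⁺/Cu couple is reduced (cathode) and Mg²⁺/Mg is oxidized (anode), so E°cell = E°(Cu²⁺/Cu) − E°(Mg²⁺/Mg).
E°(Cu²⁺/Cu) = E°cell + E°(anode) = +2.71 + (−2.36) = +0.35 V.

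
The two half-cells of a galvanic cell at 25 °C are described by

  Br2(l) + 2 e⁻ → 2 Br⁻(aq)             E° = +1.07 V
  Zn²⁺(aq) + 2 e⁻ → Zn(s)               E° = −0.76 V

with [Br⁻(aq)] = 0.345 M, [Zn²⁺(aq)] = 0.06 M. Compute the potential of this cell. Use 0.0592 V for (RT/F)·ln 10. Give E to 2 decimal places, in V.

+1.89 V

Since E°(Br₂/Br⁻) > E°(Zn²⁺/Zn), Br₂/Br⁻ serves as the cathode.
The standard potential is +1.07 − (−0.76) = +1.83 V and the balanced reaction transfers n = 2 electrons.
The balanced reaction is Br2(l) + Zn(s) → 2 Br⁻(aq) + Zn²⁺(aq), so Q = [Br⁻(aq)]^2·[Zn²⁺(aq)] = 0.00714 and log Q = −2.146.
Applying E = E° − (RT ln10/nF)·log Q gives +1.83 − (0.0592/2)(−2.146) = +1.89 V.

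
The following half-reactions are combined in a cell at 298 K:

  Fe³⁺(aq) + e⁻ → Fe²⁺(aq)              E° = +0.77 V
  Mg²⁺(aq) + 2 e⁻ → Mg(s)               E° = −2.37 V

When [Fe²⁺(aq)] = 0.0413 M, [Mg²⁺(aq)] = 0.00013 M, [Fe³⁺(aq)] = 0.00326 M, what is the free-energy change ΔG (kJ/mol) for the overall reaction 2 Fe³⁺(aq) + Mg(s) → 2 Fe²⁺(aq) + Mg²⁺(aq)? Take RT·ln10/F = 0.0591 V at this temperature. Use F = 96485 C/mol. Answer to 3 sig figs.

With Fe³⁺/Fe²⁺ reduced at the cathode, E°cell = +0.77 − (−2.37) = +3.14 V and n = 2.
Here Q = ([Fe²⁺(aq)]^2·[Mg²⁺(aq)]) / [Fe³⁺(aq)]^2 = 0.0209 (log Q = −1.681), giving E = +3.14 − (0.0591/2)·(−1.681) = +3.1897 V.
Finally ΔG = −nFE = −(2)(96485 C/mol)(+3.1897 V) = −616 kJ/mol.

−616 kJ/mol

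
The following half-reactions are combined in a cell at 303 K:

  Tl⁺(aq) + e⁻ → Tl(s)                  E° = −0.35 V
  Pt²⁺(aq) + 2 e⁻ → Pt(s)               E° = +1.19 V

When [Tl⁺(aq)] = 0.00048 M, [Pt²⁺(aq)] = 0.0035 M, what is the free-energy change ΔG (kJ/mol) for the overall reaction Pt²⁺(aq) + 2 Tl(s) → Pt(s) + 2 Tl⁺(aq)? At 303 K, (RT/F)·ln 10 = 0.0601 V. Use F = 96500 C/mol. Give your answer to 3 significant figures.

The standard cell potential is +1.19 − (−0.35) = +1.54 V, with n = 2 electrons in the balanced equation.
Q = [Tl⁺(aq)]^2 / [Pt²⁺(aq)] = 6.58×10^−5, so log Q = −4.182 and E = +1.54 − (0.0601/2)(−4.182) = +1.6657 V.
Then ΔG = −nFE = −2 × 96500 × +1.6657 J/mol = −321 kJ/mol.

−321 kJ/mol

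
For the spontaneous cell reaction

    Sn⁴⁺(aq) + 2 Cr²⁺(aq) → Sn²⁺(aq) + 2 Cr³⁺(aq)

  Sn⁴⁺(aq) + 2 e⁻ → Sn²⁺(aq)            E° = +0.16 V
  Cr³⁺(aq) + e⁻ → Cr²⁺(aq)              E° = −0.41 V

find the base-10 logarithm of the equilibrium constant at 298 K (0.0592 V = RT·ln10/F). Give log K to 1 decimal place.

The Sn⁴⁺/Sn²⁺ couple is reduced (cathode); E°cell = +0.16 − (−0.41) = +0.57 V with n = 2.
At equilibrium E = 0, so log K = nE°cell / 0.0592 = (2)(+0.57) / 0.0592 = 19.3.

log K = 19.3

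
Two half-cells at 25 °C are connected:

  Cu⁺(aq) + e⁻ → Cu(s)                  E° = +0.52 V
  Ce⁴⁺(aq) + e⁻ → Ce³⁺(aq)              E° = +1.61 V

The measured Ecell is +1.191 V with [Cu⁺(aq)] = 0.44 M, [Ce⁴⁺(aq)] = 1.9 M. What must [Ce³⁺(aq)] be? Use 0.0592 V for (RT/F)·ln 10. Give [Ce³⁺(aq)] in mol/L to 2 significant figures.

The Ce⁴⁺/Ce³⁺ couple has the larger reduction potential, so it is the cathode: E°cell = +1.61 − (+0.52) = +1.09 V and n = 1.
Rearranging E = E° − (0.0592/n)·log Q gives log Q = 1(+1.09 − (+1.191))/0.0592 = −1.706.
For Ce⁴⁺(aq) + Cu(s) → Ce³⁺(aq) + Cu⁺(aq), the reaction quotient is Q = ([Ce³⁺(aq)]·[Cu⁺(aq)]) / [Ce⁴⁺(aq)].
Isolating [Ce³⁺(aq)] in Q = 10^{−1.706} yields log [Ce³⁺(aq)] = −1.071, i.e. 0.085 M.

0.085 M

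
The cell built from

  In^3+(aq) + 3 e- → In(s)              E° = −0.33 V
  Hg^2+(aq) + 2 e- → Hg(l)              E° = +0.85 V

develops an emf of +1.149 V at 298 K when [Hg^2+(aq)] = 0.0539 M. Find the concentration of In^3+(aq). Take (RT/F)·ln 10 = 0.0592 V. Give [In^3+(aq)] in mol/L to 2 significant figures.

The Hg²⁺/Hg couple has the larger reduction potential, so it is the cathode: E°cell = +0.85 − (−0.33) = +1.18 V and n = 6.
Since E = E° − (0.0592/n)·log Q, log Q = n(E° − E)/0.0592 = 3.142.
Balancing electrons gives 3 Hg^2+(aq) + 2 In(s) → 3 Hg(l) + 2 In^3+(aq); thus Q = [In^3+(aq)]^2 / [Hg^2+(aq)]^3.
Isolating [In^3+(aq)] in Q = 10^{3.142} yields log [In^3+(aq)] = −0.332, i.e. 0.47 M.

0.47 M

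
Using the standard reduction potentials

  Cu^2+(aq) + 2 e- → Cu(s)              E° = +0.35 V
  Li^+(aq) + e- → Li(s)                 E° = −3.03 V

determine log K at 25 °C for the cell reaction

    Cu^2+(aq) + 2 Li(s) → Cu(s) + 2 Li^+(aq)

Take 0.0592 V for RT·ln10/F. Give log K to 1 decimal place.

log K = 114.2

The Cu²⁺/Cu couple is reduced (cathode); E°cell = +0.35 − (−3.03) = +3.38 V with n = 2.
At equilibrium E = 0, so log K = nE°cell / 0.0592 = (2)(+3.38) / 0.0592 = 114.2.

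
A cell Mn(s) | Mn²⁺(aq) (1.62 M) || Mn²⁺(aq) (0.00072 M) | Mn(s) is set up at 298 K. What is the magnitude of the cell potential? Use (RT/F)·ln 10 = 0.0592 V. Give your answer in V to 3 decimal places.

For a concentration cell E°cell = 0, since both electrodes use the same couple.
The compartment with the higher Mn²⁺(aq) concentration (1.62 M) acts as the cathode; ions are reduced there and produced at the dilute (0.00072 M) anode.
With n = 2, Ecell = −(0.0592/2)·log([dilute]/[conc]) = −(0.0592/2)·log(0.00072/1.62) = +0.099 V.

0.099 V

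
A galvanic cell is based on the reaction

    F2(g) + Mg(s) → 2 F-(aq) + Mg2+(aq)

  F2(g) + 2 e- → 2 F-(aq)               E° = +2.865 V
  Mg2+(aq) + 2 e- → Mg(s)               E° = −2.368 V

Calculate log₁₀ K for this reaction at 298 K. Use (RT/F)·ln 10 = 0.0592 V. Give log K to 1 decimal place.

log K = 176.8

The F₂/F⁻ couple is reduced (cathode); E°cell = +2.865 − (−2.368) = +5.233 V with n = 2.
At equilibrium E = 0, so log K = nE°cell / 0.0592 = (2)(+5.233) / 0.0592 = 176.8.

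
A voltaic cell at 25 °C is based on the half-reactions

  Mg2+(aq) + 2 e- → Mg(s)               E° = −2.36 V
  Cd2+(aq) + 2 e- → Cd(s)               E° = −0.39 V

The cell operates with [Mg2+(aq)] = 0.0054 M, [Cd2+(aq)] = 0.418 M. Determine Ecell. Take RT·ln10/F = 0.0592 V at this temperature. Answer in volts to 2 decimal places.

+2.03 V

The Cd²⁺/Cd couple has the more positive E°, so it is the cathode; Mg²⁺/Mg is the anode.
E°cell = E°cat − E°an = −0.39 − (−2.36) = +1.97 V; n = 2.
The balanced reaction is Cd2+(aq) + Mg(s) → Cd(s) + Mg2+(aq), so Q = [Mg2+(aq)] / [Cd2+(aq)] = 0.0129 and log Q = −1.889.
Applying E = E° − (RT ln10/nF)·log Q gives +1.97 − (0.0592/2)(−1.889) = +2.03 V.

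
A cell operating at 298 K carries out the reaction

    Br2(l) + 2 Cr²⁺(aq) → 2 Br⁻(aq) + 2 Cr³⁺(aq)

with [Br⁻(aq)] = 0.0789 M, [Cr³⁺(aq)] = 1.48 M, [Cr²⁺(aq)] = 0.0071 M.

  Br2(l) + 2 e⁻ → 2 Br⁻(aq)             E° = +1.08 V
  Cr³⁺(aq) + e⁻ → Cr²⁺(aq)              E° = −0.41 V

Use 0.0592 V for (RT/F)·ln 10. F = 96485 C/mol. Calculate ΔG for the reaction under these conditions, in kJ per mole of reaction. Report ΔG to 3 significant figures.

The standard cell potential is +1.08 − (−0.41) = +1.49 V, with n = 2 electrons in the balanced equation.
Here Q = ([Br⁻(aq)]^2·[Cr³⁺(aq)]^2) / [Cr²⁺(aq)]^2 = 270 (log Q = 2.432), giving E = +1.49 − (0.0592/2)·(2.432) = +1.4180 V.
Then ΔG = −nFE = −2 × 96485 × +1.4180 J/mol = −274 kJ/mol.

−274 kJ/mol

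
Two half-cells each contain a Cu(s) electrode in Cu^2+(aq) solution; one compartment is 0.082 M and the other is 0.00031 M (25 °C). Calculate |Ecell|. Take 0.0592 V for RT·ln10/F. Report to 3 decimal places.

For a concentration cell E°cell = 0, since both electrodes use the same couple.
The compartment with the higher Cu^2+(aq) concentration (0.082 M) acts as the cathode; ions are reduced there and produced at the dilute (0.00031 M) anode.
With n = 2, Ecell = −(0.0592/2)·log([dilute]/[conc]) = −(0.0592/2)·log(0.00031/0.082) = +0.072 V.

0.072 V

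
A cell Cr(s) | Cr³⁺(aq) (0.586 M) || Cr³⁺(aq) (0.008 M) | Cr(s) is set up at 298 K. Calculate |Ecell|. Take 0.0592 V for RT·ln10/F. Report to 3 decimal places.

0.037 V

For a concentration cell E°cell = 0, since both electrodes use the same couple.
The compartment with the higher Cr³⁺(aq) concentration (0.586 M) acts as the cathode; ions are reduced there and produced at the dilute (0.008 M) anode.
With n = 3, Ecell = −(0.0592/3)·log([dilute]/[conc]) = −(0.0592/3)·log(0.008/0.586) = +0.037 V.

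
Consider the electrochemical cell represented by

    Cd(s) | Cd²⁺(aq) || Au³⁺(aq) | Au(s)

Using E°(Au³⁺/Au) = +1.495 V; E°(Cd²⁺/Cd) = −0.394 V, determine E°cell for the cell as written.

By convention the left-hand electrode in cell notation is the anode (oxidation) and the right-hand electrode is the cathode (reduction).
E°cell = E°(right) − E°(left) = +1.495 − (−0.394) = +1.889 V.

+1.889 V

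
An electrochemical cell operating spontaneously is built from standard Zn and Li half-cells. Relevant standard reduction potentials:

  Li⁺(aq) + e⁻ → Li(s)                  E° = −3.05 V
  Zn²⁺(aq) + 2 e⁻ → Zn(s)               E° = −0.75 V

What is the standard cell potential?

+2.30 V

Of the two couples in this cell, the one with the more positive reduction potential is reduced at the cathode: here that is Zn²⁺/Zn (−0.75 V); Li⁺/Li (−3.05 V) is the anode.
E°cell = E°(cathode) − E°(anode) = −0.75 − (−3.05) = +2.30 V.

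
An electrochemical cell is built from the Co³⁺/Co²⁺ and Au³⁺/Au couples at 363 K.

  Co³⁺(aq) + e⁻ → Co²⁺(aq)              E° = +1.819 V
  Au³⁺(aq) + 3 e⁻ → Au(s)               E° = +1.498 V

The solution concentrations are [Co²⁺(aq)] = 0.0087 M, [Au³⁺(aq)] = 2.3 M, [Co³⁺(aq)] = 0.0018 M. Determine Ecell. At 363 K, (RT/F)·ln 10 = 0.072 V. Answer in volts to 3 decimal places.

The Co³⁺/Co²⁺ couple has the more positive E°, so it is the cathode; Au³⁺/Au is the anode.
The standard potential is +1.819 − (+1.498) = +0.321 V and the balanced reaction transfers n = 3 electrons.
The balanced reaction is 3 Co³⁺(aq) + Au(s) → 3 Co²⁺(aq) + Au³⁺(aq), so Q = ([Co²⁺(aq)]^3·[Au³⁺(aq)]) / [Co³⁺(aq)]^3 = 260 and log Q = 2.414.
Applying E = E° − (RT ln10/nF)·log Q gives +0.321 − (0.072/3)(2.414) = +0.263 V.

+0.263 V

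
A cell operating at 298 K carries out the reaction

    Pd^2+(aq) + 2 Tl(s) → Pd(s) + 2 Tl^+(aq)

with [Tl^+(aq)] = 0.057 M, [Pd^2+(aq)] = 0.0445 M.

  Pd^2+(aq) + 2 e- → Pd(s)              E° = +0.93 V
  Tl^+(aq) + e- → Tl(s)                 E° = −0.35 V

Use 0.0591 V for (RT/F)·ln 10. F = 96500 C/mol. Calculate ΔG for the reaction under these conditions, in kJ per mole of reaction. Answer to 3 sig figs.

−254 kJ/mol

The standard cell potential is +0.93 − (−0.35) = +1.28 V, with n = 2 electrons in the balanced equation.
Q = [Tl^+(aq)]^2 / [Pd^2+(aq)] = 0.073, so log Q = −1.137 and E = +1.28 − (0.0591/2)(−1.137) = +1.3136 V.
Then ΔG = −nFE = −2 × 96500 × +1.3136 J/mol = −254 kJ/mol.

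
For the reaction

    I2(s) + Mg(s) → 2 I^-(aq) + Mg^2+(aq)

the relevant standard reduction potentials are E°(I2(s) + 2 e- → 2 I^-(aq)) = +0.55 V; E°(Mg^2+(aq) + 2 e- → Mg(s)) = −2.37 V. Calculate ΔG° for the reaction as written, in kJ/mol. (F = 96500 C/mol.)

In the reaction as written I2(s) is reduced, so the I₂/I⁻ couple is the cathode and Mg²⁺/Mg is the anode.
E°cell = +0.55 − (−2.37) = +2.92 V; balancing electrons gives n = 2.
ΔG° = −nFE°cell = −(2)(96500)(+2.92) J/mol = −564 kJ/mol.

−564 kJ/mol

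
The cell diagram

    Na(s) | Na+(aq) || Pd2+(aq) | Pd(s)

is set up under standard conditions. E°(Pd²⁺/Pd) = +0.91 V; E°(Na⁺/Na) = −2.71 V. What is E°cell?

+3.62 V

By convention the left-hand electrode in cell notation is the anode (oxidation) and the right-hand electrode is the cathode (reduction).
E°cell = E°(right) − E°(left) = +0.91 − (−2.71) = +3.62 V.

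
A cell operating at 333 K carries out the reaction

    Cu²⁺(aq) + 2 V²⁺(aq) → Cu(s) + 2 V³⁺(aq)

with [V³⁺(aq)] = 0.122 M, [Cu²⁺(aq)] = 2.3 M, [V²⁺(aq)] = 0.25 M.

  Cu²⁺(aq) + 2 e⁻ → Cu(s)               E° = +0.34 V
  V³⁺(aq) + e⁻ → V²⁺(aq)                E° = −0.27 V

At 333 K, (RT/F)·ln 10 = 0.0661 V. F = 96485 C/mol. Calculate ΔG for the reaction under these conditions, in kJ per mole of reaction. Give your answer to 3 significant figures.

−124 kJ/mol

The standard cell potential is +0.34 − (−0.27) = +0.61 V, with n = 2 electrons in the balanced equation.
Q = [V³⁺(aq)]^2 / ([Cu²⁺(aq)]·[V²⁺(aq)]^2) = 0.104, so log Q = −0.985 and E = +0.61 − (0.0661/2)(−0.985) = +0.6426 V.
Then ΔG = −nFE = −2 × 96485 × +0.6426 J/mol = −124 kJ/mol.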